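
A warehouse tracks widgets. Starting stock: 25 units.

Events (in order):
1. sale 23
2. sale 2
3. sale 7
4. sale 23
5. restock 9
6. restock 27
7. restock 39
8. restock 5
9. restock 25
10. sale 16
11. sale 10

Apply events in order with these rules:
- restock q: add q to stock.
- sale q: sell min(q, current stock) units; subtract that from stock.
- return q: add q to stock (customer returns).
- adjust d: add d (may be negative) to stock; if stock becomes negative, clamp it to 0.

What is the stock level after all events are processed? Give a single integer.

Answer: 79

Derivation:
Processing events:
Start: stock = 25
  Event 1 (sale 23): sell min(23,25)=23. stock: 25 - 23 = 2. total_sold = 23
  Event 2 (sale 2): sell min(2,2)=2. stock: 2 - 2 = 0. total_sold = 25
  Event 3 (sale 7): sell min(7,0)=0. stock: 0 - 0 = 0. total_sold = 25
  Event 4 (sale 23): sell min(23,0)=0. stock: 0 - 0 = 0. total_sold = 25
  Event 5 (restock 9): 0 + 9 = 9
  Event 6 (restock 27): 9 + 27 = 36
  Event 7 (restock 39): 36 + 39 = 75
  Event 8 (restock 5): 75 + 5 = 80
  Event 9 (restock 25): 80 + 25 = 105
  Event 10 (sale 16): sell min(16,105)=16. stock: 105 - 16 = 89. total_sold = 41
  Event 11 (sale 10): sell min(10,89)=10. stock: 89 - 10 = 79. total_sold = 51
Final: stock = 79, total_sold = 51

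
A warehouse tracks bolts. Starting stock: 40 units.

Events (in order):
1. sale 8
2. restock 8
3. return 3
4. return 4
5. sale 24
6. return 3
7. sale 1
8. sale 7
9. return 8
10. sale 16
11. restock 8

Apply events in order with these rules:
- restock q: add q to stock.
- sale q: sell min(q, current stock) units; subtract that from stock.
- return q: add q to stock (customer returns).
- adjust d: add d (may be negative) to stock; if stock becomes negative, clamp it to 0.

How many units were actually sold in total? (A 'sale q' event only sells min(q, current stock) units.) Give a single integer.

Processing events:
Start: stock = 40
  Event 1 (sale 8): sell min(8,40)=8. stock: 40 - 8 = 32. total_sold = 8
  Event 2 (restock 8): 32 + 8 = 40
  Event 3 (return 3): 40 + 3 = 43
  Event 4 (return 4): 43 + 4 = 47
  Event 5 (sale 24): sell min(24,47)=24. stock: 47 - 24 = 23. total_sold = 32
  Event 6 (return 3): 23 + 3 = 26
  Event 7 (sale 1): sell min(1,26)=1. stock: 26 - 1 = 25. total_sold = 33
  Event 8 (sale 7): sell min(7,25)=7. stock: 25 - 7 = 18. total_sold = 40
  Event 9 (return 8): 18 + 8 = 26
  Event 10 (sale 16): sell min(16,26)=16. stock: 26 - 16 = 10. total_sold = 56
  Event 11 (restock 8): 10 + 8 = 18
Final: stock = 18, total_sold = 56

Answer: 56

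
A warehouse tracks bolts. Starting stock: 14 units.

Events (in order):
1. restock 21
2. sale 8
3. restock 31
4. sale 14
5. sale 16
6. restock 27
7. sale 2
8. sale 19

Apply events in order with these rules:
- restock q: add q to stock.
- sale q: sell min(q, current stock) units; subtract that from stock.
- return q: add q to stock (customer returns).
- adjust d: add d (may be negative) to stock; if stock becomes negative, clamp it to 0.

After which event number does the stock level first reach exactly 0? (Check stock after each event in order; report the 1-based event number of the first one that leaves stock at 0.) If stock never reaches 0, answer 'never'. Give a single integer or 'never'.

Processing events:
Start: stock = 14
  Event 1 (restock 21): 14 + 21 = 35
  Event 2 (sale 8): sell min(8,35)=8. stock: 35 - 8 = 27. total_sold = 8
  Event 3 (restock 31): 27 + 31 = 58
  Event 4 (sale 14): sell min(14,58)=14. stock: 58 - 14 = 44. total_sold = 22
  Event 5 (sale 16): sell min(16,44)=16. stock: 44 - 16 = 28. total_sold = 38
  Event 6 (restock 27): 28 + 27 = 55
  Event 7 (sale 2): sell min(2,55)=2. stock: 55 - 2 = 53. total_sold = 40
  Event 8 (sale 19): sell min(19,53)=19. stock: 53 - 19 = 34. total_sold = 59
Final: stock = 34, total_sold = 59

Stock never reaches 0.

Answer: never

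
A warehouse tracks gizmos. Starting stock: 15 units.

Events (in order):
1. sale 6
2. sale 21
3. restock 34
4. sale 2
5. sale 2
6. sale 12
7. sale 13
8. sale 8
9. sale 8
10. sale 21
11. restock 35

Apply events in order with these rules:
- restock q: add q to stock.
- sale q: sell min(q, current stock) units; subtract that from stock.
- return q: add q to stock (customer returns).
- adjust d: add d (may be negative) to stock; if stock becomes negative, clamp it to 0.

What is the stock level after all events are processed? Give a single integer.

Processing events:
Start: stock = 15
  Event 1 (sale 6): sell min(6,15)=6. stock: 15 - 6 = 9. total_sold = 6
  Event 2 (sale 21): sell min(21,9)=9. stock: 9 - 9 = 0. total_sold = 15
  Event 3 (restock 34): 0 + 34 = 34
  Event 4 (sale 2): sell min(2,34)=2. stock: 34 - 2 = 32. total_sold = 17
  Event 5 (sale 2): sell min(2,32)=2. stock: 32 - 2 = 30. total_sold = 19
  Event 6 (sale 12): sell min(12,30)=12. stock: 30 - 12 = 18. total_sold = 31
  Event 7 (sale 13): sell min(13,18)=13. stock: 18 - 13 = 5. total_sold = 44
  Event 8 (sale 8): sell min(8,5)=5. stock: 5 - 5 = 0. total_sold = 49
  Event 9 (sale 8): sell min(8,0)=0. stock: 0 - 0 = 0. total_sold = 49
  Event 10 (sale 21): sell min(21,0)=0. stock: 0 - 0 = 0. total_sold = 49
  Event 11 (restock 35): 0 + 35 = 35
Final: stock = 35, total_sold = 49

Answer: 35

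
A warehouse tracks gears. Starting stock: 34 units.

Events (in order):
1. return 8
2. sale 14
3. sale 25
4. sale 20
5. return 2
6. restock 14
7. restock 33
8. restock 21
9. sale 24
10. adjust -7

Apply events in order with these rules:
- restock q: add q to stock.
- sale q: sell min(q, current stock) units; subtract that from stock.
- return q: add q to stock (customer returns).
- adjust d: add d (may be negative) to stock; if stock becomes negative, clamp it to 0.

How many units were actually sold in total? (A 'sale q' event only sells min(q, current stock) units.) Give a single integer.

Answer: 66

Derivation:
Processing events:
Start: stock = 34
  Event 1 (return 8): 34 + 8 = 42
  Event 2 (sale 14): sell min(14,42)=14. stock: 42 - 14 = 28. total_sold = 14
  Event 3 (sale 25): sell min(25,28)=25. stock: 28 - 25 = 3. total_sold = 39
  Event 4 (sale 20): sell min(20,3)=3. stock: 3 - 3 = 0. total_sold = 42
  Event 5 (return 2): 0 + 2 = 2
  Event 6 (restock 14): 2 + 14 = 16
  Event 7 (restock 33): 16 + 33 = 49
  Event 8 (restock 21): 49 + 21 = 70
  Event 9 (sale 24): sell min(24,70)=24. stock: 70 - 24 = 46. total_sold = 66
  Event 10 (adjust -7): 46 + -7 = 39
Final: stock = 39, total_sold = 66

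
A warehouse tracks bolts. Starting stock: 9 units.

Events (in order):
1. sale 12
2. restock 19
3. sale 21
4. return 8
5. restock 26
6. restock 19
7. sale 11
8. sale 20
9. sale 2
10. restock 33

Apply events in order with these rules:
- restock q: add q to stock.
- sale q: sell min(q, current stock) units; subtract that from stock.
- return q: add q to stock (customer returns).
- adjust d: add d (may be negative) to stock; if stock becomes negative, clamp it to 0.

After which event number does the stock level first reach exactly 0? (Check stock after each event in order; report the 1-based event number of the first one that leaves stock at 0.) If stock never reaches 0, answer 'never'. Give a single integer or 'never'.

Processing events:
Start: stock = 9
  Event 1 (sale 12): sell min(12,9)=9. stock: 9 - 9 = 0. total_sold = 9
  Event 2 (restock 19): 0 + 19 = 19
  Event 3 (sale 21): sell min(21,19)=19. stock: 19 - 19 = 0. total_sold = 28
  Event 4 (return 8): 0 + 8 = 8
  Event 5 (restock 26): 8 + 26 = 34
  Event 6 (restock 19): 34 + 19 = 53
  Event 7 (sale 11): sell min(11,53)=11. stock: 53 - 11 = 42. total_sold = 39
  Event 8 (sale 20): sell min(20,42)=20. stock: 42 - 20 = 22. total_sold = 59
  Event 9 (sale 2): sell min(2,22)=2. stock: 22 - 2 = 20. total_sold = 61
  Event 10 (restock 33): 20 + 33 = 53
Final: stock = 53, total_sold = 61

First zero at event 1.

Answer: 1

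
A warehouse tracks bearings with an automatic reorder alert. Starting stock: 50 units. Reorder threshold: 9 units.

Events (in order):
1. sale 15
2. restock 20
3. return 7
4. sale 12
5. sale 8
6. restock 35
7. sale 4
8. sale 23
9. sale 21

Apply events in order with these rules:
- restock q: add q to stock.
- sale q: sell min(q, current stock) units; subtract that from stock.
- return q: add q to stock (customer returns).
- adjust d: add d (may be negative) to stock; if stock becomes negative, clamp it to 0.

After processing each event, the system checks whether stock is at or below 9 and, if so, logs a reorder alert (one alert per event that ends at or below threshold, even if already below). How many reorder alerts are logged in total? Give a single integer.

Answer: 0

Derivation:
Processing events:
Start: stock = 50
  Event 1 (sale 15): sell min(15,50)=15. stock: 50 - 15 = 35. total_sold = 15
  Event 2 (restock 20): 35 + 20 = 55
  Event 3 (return 7): 55 + 7 = 62
  Event 4 (sale 12): sell min(12,62)=12. stock: 62 - 12 = 50. total_sold = 27
  Event 5 (sale 8): sell min(8,50)=8. stock: 50 - 8 = 42. total_sold = 35
  Event 6 (restock 35): 42 + 35 = 77
  Event 7 (sale 4): sell min(4,77)=4. stock: 77 - 4 = 73. total_sold = 39
  Event 8 (sale 23): sell min(23,73)=23. stock: 73 - 23 = 50. total_sold = 62
  Event 9 (sale 21): sell min(21,50)=21. stock: 50 - 21 = 29. total_sold = 83
Final: stock = 29, total_sold = 83

Checking against threshold 9:
  After event 1: stock=35 > 9
  After event 2: stock=55 > 9
  After event 3: stock=62 > 9
  After event 4: stock=50 > 9
  After event 5: stock=42 > 9
  After event 6: stock=77 > 9
  After event 7: stock=73 > 9
  After event 8: stock=50 > 9
  After event 9: stock=29 > 9
Alert events: []. Count = 0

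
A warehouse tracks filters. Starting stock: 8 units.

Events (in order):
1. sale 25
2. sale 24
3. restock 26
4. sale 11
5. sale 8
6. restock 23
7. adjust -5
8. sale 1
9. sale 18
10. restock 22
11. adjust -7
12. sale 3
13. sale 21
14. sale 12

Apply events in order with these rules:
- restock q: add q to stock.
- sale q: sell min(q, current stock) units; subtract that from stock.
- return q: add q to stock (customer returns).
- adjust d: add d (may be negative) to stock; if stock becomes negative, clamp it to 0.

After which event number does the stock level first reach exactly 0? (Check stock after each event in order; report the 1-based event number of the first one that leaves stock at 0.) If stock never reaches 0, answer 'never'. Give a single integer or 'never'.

Answer: 1

Derivation:
Processing events:
Start: stock = 8
  Event 1 (sale 25): sell min(25,8)=8. stock: 8 - 8 = 0. total_sold = 8
  Event 2 (sale 24): sell min(24,0)=0. stock: 0 - 0 = 0. total_sold = 8
  Event 3 (restock 26): 0 + 26 = 26
  Event 4 (sale 11): sell min(11,26)=11. stock: 26 - 11 = 15. total_sold = 19
  Event 5 (sale 8): sell min(8,15)=8. stock: 15 - 8 = 7. total_sold = 27
  Event 6 (restock 23): 7 + 23 = 30
  Event 7 (adjust -5): 30 + -5 = 25
  Event 8 (sale 1): sell min(1,25)=1. stock: 25 - 1 = 24. total_sold = 28
  Event 9 (sale 18): sell min(18,24)=18. stock: 24 - 18 = 6. total_sold = 46
  Event 10 (restock 22): 6 + 22 = 28
  Event 11 (adjust -7): 28 + -7 = 21
  Event 12 (sale 3): sell min(3,21)=3. stock: 21 - 3 = 18. total_sold = 49
  Event 13 (sale 21): sell min(21,18)=18. stock: 18 - 18 = 0. total_sold = 67
  Event 14 (sale 12): sell min(12,0)=0. stock: 0 - 0 = 0. total_sold = 67
Final: stock = 0, total_sold = 67

First zero at event 1.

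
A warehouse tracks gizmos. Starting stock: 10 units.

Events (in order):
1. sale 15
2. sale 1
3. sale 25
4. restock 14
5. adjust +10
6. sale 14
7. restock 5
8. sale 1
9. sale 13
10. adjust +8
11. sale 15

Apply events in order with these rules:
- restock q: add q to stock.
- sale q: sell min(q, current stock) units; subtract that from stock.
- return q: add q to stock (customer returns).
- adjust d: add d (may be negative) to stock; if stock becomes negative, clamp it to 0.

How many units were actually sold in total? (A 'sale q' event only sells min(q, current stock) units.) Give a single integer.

Processing events:
Start: stock = 10
  Event 1 (sale 15): sell min(15,10)=10. stock: 10 - 10 = 0. total_sold = 10
  Event 2 (sale 1): sell min(1,0)=0. stock: 0 - 0 = 0. total_sold = 10
  Event 3 (sale 25): sell min(25,0)=0. stock: 0 - 0 = 0. total_sold = 10
  Event 4 (restock 14): 0 + 14 = 14
  Event 5 (adjust +10): 14 + 10 = 24
  Event 6 (sale 14): sell min(14,24)=14. stock: 24 - 14 = 10. total_sold = 24
  Event 7 (restock 5): 10 + 5 = 15
  Event 8 (sale 1): sell min(1,15)=1. stock: 15 - 1 = 14. total_sold = 25
  Event 9 (sale 13): sell min(13,14)=13. stock: 14 - 13 = 1. total_sold = 38
  Event 10 (adjust +8): 1 + 8 = 9
  Event 11 (sale 15): sell min(15,9)=9. stock: 9 - 9 = 0. total_sold = 47
Final: stock = 0, total_sold = 47

Answer: 47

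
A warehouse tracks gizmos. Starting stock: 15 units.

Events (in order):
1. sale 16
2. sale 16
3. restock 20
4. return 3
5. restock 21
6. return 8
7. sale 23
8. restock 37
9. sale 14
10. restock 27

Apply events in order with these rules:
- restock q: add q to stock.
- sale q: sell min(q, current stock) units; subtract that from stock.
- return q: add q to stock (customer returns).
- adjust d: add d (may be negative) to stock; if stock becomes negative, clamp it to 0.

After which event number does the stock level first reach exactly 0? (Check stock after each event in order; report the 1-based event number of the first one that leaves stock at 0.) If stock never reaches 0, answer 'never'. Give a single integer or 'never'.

Answer: 1

Derivation:
Processing events:
Start: stock = 15
  Event 1 (sale 16): sell min(16,15)=15. stock: 15 - 15 = 0. total_sold = 15
  Event 2 (sale 16): sell min(16,0)=0. stock: 0 - 0 = 0. total_sold = 15
  Event 3 (restock 20): 0 + 20 = 20
  Event 4 (return 3): 20 + 3 = 23
  Event 5 (restock 21): 23 + 21 = 44
  Event 6 (return 8): 44 + 8 = 52
  Event 7 (sale 23): sell min(23,52)=23. stock: 52 - 23 = 29. total_sold = 38
  Event 8 (restock 37): 29 + 37 = 66
  Event 9 (sale 14): sell min(14,66)=14. stock: 66 - 14 = 52. total_sold = 52
  Event 10 (restock 27): 52 + 27 = 79
Final: stock = 79, total_sold = 52

First zero at event 1.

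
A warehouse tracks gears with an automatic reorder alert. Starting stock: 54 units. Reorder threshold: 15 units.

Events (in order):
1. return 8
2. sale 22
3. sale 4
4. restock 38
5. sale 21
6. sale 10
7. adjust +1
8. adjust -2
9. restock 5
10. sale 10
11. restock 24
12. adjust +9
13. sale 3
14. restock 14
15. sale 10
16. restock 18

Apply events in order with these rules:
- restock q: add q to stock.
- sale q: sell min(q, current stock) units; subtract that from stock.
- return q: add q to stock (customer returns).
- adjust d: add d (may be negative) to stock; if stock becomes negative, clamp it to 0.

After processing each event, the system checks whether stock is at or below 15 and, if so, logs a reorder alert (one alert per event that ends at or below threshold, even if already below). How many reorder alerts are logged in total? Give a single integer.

Answer: 0

Derivation:
Processing events:
Start: stock = 54
  Event 1 (return 8): 54 + 8 = 62
  Event 2 (sale 22): sell min(22,62)=22. stock: 62 - 22 = 40. total_sold = 22
  Event 3 (sale 4): sell min(4,40)=4. stock: 40 - 4 = 36. total_sold = 26
  Event 4 (restock 38): 36 + 38 = 74
  Event 5 (sale 21): sell min(21,74)=21. stock: 74 - 21 = 53. total_sold = 47
  Event 6 (sale 10): sell min(10,53)=10. stock: 53 - 10 = 43. total_sold = 57
  Event 7 (adjust +1): 43 + 1 = 44
  Event 8 (adjust -2): 44 + -2 = 42
  Event 9 (restock 5): 42 + 5 = 47
  Event 10 (sale 10): sell min(10,47)=10. stock: 47 - 10 = 37. total_sold = 67
  Event 11 (restock 24): 37 + 24 = 61
  Event 12 (adjust +9): 61 + 9 = 70
  Event 13 (sale 3): sell min(3,70)=3. stock: 70 - 3 = 67. total_sold = 70
  Event 14 (restock 14): 67 + 14 = 81
  Event 15 (sale 10): sell min(10,81)=10. stock: 81 - 10 = 71. total_sold = 80
  Event 16 (restock 18): 71 + 18 = 89
Final: stock = 89, total_sold = 80

Checking against threshold 15:
  After event 1: stock=62 > 15
  After event 2: stock=40 > 15
  After event 3: stock=36 > 15
  After event 4: stock=74 > 15
  After event 5: stock=53 > 15
  After event 6: stock=43 > 15
  After event 7: stock=44 > 15
  After event 8: stock=42 > 15
  After event 9: stock=47 > 15
  After event 10: stock=37 > 15
  After event 11: stock=61 > 15
  After event 12: stock=70 > 15
  After event 13: stock=67 > 15
  After event 14: stock=81 > 15
  After event 15: stock=71 > 15
  After event 16: stock=89 > 15
Alert events: []. Count = 0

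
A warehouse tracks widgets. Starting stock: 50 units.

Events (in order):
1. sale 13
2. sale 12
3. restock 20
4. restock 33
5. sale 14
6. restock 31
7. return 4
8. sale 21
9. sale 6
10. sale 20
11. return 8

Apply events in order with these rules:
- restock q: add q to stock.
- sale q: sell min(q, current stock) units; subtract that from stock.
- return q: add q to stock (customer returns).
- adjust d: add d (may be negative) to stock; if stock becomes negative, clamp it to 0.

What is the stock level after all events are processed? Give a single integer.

Answer: 60

Derivation:
Processing events:
Start: stock = 50
  Event 1 (sale 13): sell min(13,50)=13. stock: 50 - 13 = 37. total_sold = 13
  Event 2 (sale 12): sell min(12,37)=12. stock: 37 - 12 = 25. total_sold = 25
  Event 3 (restock 20): 25 + 20 = 45
  Event 4 (restock 33): 45 + 33 = 78
  Event 5 (sale 14): sell min(14,78)=14. stock: 78 - 14 = 64. total_sold = 39
  Event 6 (restock 31): 64 + 31 = 95
  Event 7 (return 4): 95 + 4 = 99
  Event 8 (sale 21): sell min(21,99)=21. stock: 99 - 21 = 78. total_sold = 60
  Event 9 (sale 6): sell min(6,78)=6. stock: 78 - 6 = 72. total_sold = 66
  Event 10 (sale 20): sell min(20,72)=20. stock: 72 - 20 = 52. total_sold = 86
  Event 11 (return 8): 52 + 8 = 60
Final: stock = 60, total_sold = 86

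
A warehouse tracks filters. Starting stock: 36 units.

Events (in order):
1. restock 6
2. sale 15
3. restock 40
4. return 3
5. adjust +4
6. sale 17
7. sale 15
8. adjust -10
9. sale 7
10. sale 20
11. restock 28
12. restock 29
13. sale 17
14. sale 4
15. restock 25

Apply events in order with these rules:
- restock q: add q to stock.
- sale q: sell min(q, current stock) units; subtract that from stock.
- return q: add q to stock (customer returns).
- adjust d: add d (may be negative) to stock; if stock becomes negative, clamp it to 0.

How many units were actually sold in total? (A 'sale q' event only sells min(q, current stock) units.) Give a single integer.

Answer: 95

Derivation:
Processing events:
Start: stock = 36
  Event 1 (restock 6): 36 + 6 = 42
  Event 2 (sale 15): sell min(15,42)=15. stock: 42 - 15 = 27. total_sold = 15
  Event 3 (restock 40): 27 + 40 = 67
  Event 4 (return 3): 67 + 3 = 70
  Event 5 (adjust +4): 70 + 4 = 74
  Event 6 (sale 17): sell min(17,74)=17. stock: 74 - 17 = 57. total_sold = 32
  Event 7 (sale 15): sell min(15,57)=15. stock: 57 - 15 = 42. total_sold = 47
  Event 8 (adjust -10): 42 + -10 = 32
  Event 9 (sale 7): sell min(7,32)=7. stock: 32 - 7 = 25. total_sold = 54
  Event 10 (sale 20): sell min(20,25)=20. stock: 25 - 20 = 5. total_sold = 74
  Event 11 (restock 28): 5 + 28 = 33
  Event 12 (restock 29): 33 + 29 = 62
  Event 13 (sale 17): sell min(17,62)=17. stock: 62 - 17 = 45. total_sold = 91
  Event 14 (sale 4): sell min(4,45)=4. stock: 45 - 4 = 41. total_sold = 95
  Event 15 (restock 25): 41 + 25 = 66
Final: stock = 66, total_sold = 95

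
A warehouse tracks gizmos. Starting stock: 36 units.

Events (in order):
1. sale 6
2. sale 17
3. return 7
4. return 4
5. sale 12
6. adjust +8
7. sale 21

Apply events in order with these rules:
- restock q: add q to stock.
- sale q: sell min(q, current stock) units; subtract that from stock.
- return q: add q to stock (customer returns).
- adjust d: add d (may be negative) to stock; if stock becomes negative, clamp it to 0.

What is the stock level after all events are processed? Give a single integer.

Answer: 0

Derivation:
Processing events:
Start: stock = 36
  Event 1 (sale 6): sell min(6,36)=6. stock: 36 - 6 = 30. total_sold = 6
  Event 2 (sale 17): sell min(17,30)=17. stock: 30 - 17 = 13. total_sold = 23
  Event 3 (return 7): 13 + 7 = 20
  Event 4 (return 4): 20 + 4 = 24
  Event 5 (sale 12): sell min(12,24)=12. stock: 24 - 12 = 12. total_sold = 35
  Event 6 (adjust +8): 12 + 8 = 20
  Event 7 (sale 21): sell min(21,20)=20. stock: 20 - 20 = 0. total_sold = 55
Final: stock = 0, total_sold = 55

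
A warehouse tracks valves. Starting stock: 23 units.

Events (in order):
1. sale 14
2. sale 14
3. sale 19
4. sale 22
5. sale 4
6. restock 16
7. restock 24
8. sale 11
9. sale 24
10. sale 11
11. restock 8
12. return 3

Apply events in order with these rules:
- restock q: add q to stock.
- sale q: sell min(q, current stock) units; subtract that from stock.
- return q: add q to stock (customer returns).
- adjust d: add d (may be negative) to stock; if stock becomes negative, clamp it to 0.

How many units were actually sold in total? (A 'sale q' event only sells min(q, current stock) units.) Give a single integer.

Processing events:
Start: stock = 23
  Event 1 (sale 14): sell min(14,23)=14. stock: 23 - 14 = 9. total_sold = 14
  Event 2 (sale 14): sell min(14,9)=9. stock: 9 - 9 = 0. total_sold = 23
  Event 3 (sale 19): sell min(19,0)=0. stock: 0 - 0 = 0. total_sold = 23
  Event 4 (sale 22): sell min(22,0)=0. stock: 0 - 0 = 0. total_sold = 23
  Event 5 (sale 4): sell min(4,0)=0. stock: 0 - 0 = 0. total_sold = 23
  Event 6 (restock 16): 0 + 16 = 16
  Event 7 (restock 24): 16 + 24 = 40
  Event 8 (sale 11): sell min(11,40)=11. stock: 40 - 11 = 29. total_sold = 34
  Event 9 (sale 24): sell min(24,29)=24. stock: 29 - 24 = 5. total_sold = 58
  Event 10 (sale 11): sell min(11,5)=5. stock: 5 - 5 = 0. total_sold = 63
  Event 11 (restock 8): 0 + 8 = 8
  Event 12 (return 3): 8 + 3 = 11
Final: stock = 11, total_sold = 63

Answer: 63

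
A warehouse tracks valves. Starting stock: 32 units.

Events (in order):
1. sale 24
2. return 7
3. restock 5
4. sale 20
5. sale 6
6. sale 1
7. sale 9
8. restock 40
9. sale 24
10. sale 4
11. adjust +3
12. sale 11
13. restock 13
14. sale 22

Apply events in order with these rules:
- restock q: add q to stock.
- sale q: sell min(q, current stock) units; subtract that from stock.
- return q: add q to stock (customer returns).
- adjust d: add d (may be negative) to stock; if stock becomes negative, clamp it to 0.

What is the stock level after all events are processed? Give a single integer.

Processing events:
Start: stock = 32
  Event 1 (sale 24): sell min(24,32)=24. stock: 32 - 24 = 8. total_sold = 24
  Event 2 (return 7): 8 + 7 = 15
  Event 3 (restock 5): 15 + 5 = 20
  Event 4 (sale 20): sell min(20,20)=20. stock: 20 - 20 = 0. total_sold = 44
  Event 5 (sale 6): sell min(6,0)=0. stock: 0 - 0 = 0. total_sold = 44
  Event 6 (sale 1): sell min(1,0)=0. stock: 0 - 0 = 0. total_sold = 44
  Event 7 (sale 9): sell min(9,0)=0. stock: 0 - 0 = 0. total_sold = 44
  Event 8 (restock 40): 0 + 40 = 40
  Event 9 (sale 24): sell min(24,40)=24. stock: 40 - 24 = 16. total_sold = 68
  Event 10 (sale 4): sell min(4,16)=4. stock: 16 - 4 = 12. total_sold = 72
  Event 11 (adjust +3): 12 + 3 = 15
  Event 12 (sale 11): sell min(11,15)=11. stock: 15 - 11 = 4. total_sold = 83
  Event 13 (restock 13): 4 + 13 = 17
  Event 14 (sale 22): sell min(22,17)=17. stock: 17 - 17 = 0. total_sold = 100
Final: stock = 0, total_sold = 100

Answer: 0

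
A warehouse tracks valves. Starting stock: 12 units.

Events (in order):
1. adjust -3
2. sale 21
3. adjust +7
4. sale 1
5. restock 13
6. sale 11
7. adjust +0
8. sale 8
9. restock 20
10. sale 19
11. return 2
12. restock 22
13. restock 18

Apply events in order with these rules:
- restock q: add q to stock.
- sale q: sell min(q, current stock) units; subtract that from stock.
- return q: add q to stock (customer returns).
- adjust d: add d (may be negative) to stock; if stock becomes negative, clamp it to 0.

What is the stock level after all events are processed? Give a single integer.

Processing events:
Start: stock = 12
  Event 1 (adjust -3): 12 + -3 = 9
  Event 2 (sale 21): sell min(21,9)=9. stock: 9 - 9 = 0. total_sold = 9
  Event 3 (adjust +7): 0 + 7 = 7
  Event 4 (sale 1): sell min(1,7)=1. stock: 7 - 1 = 6. total_sold = 10
  Event 5 (restock 13): 6 + 13 = 19
  Event 6 (sale 11): sell min(11,19)=11. stock: 19 - 11 = 8. total_sold = 21
  Event 7 (adjust +0): 8 + 0 = 8
  Event 8 (sale 8): sell min(8,8)=8. stock: 8 - 8 = 0. total_sold = 29
  Event 9 (restock 20): 0 + 20 = 20
  Event 10 (sale 19): sell min(19,20)=19. stock: 20 - 19 = 1. total_sold = 48
  Event 11 (return 2): 1 + 2 = 3
  Event 12 (restock 22): 3 + 22 = 25
  Event 13 (restock 18): 25 + 18 = 43
Final: stock = 43, total_sold = 48

Answer: 43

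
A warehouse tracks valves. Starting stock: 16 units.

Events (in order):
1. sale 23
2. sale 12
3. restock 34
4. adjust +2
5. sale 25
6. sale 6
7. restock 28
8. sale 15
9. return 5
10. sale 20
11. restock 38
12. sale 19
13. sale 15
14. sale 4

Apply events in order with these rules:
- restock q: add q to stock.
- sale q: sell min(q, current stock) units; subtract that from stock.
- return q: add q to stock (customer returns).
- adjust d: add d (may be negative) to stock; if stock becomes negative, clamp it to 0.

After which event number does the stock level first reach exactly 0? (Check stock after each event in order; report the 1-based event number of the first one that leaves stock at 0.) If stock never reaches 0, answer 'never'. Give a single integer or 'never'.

Processing events:
Start: stock = 16
  Event 1 (sale 23): sell min(23,16)=16. stock: 16 - 16 = 0. total_sold = 16
  Event 2 (sale 12): sell min(12,0)=0. stock: 0 - 0 = 0. total_sold = 16
  Event 3 (restock 34): 0 + 34 = 34
  Event 4 (adjust +2): 34 + 2 = 36
  Event 5 (sale 25): sell min(25,36)=25. stock: 36 - 25 = 11. total_sold = 41
  Event 6 (sale 6): sell min(6,11)=6. stock: 11 - 6 = 5. total_sold = 47
  Event 7 (restock 28): 5 + 28 = 33
  Event 8 (sale 15): sell min(15,33)=15. stock: 33 - 15 = 18. total_sold = 62
  Event 9 (return 5): 18 + 5 = 23
  Event 10 (sale 20): sell min(20,23)=20. stock: 23 - 20 = 3. total_sold = 82
  Event 11 (restock 38): 3 + 38 = 41
  Event 12 (sale 19): sell min(19,41)=19. stock: 41 - 19 = 22. total_sold = 101
  Event 13 (sale 15): sell min(15,22)=15. stock: 22 - 15 = 7. total_sold = 116
  Event 14 (sale 4): sell min(4,7)=4. stock: 7 - 4 = 3. total_sold = 120
Final: stock = 3, total_sold = 120

First zero at event 1.

Answer: 1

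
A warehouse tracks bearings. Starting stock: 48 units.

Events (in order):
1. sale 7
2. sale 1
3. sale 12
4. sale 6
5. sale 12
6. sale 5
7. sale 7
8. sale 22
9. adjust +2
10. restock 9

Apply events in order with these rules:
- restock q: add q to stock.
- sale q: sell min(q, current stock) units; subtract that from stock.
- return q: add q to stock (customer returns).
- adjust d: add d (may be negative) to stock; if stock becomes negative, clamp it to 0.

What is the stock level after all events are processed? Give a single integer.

Processing events:
Start: stock = 48
  Event 1 (sale 7): sell min(7,48)=7. stock: 48 - 7 = 41. total_sold = 7
  Event 2 (sale 1): sell min(1,41)=1. stock: 41 - 1 = 40. total_sold = 8
  Event 3 (sale 12): sell min(12,40)=12. stock: 40 - 12 = 28. total_sold = 20
  Event 4 (sale 6): sell min(6,28)=6. stock: 28 - 6 = 22. total_sold = 26
  Event 5 (sale 12): sell min(12,22)=12. stock: 22 - 12 = 10. total_sold = 38
  Event 6 (sale 5): sell min(5,10)=5. stock: 10 - 5 = 5. total_sold = 43
  Event 7 (sale 7): sell min(7,5)=5. stock: 5 - 5 = 0. total_sold = 48
  Event 8 (sale 22): sell min(22,0)=0. stock: 0 - 0 = 0. total_sold = 48
  Event 9 (adjust +2): 0 + 2 = 2
  Event 10 (restock 9): 2 + 9 = 11
Final: stock = 11, total_sold = 48

Answer: 11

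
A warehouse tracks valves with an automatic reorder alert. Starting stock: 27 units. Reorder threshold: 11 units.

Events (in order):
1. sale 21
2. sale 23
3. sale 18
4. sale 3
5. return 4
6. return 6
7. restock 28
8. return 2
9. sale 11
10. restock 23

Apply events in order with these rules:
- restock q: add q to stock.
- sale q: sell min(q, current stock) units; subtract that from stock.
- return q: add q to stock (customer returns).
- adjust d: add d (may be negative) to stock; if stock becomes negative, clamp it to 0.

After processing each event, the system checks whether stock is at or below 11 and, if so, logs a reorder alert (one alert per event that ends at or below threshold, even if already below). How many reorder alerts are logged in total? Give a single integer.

Answer: 6

Derivation:
Processing events:
Start: stock = 27
  Event 1 (sale 21): sell min(21,27)=21. stock: 27 - 21 = 6. total_sold = 21
  Event 2 (sale 23): sell min(23,6)=6. stock: 6 - 6 = 0. total_sold = 27
  Event 3 (sale 18): sell min(18,0)=0. stock: 0 - 0 = 0. total_sold = 27
  Event 4 (sale 3): sell min(3,0)=0. stock: 0 - 0 = 0. total_sold = 27
  Event 5 (return 4): 0 + 4 = 4
  Event 6 (return 6): 4 + 6 = 10
  Event 7 (restock 28): 10 + 28 = 38
  Event 8 (return 2): 38 + 2 = 40
  Event 9 (sale 11): sell min(11,40)=11. stock: 40 - 11 = 29. total_sold = 38
  Event 10 (restock 23): 29 + 23 = 52
Final: stock = 52, total_sold = 38

Checking against threshold 11:
  After event 1: stock=6 <= 11 -> ALERT
  After event 2: stock=0 <= 11 -> ALERT
  After event 3: stock=0 <= 11 -> ALERT
  After event 4: stock=0 <= 11 -> ALERT
  After event 5: stock=4 <= 11 -> ALERT
  After event 6: stock=10 <= 11 -> ALERT
  After event 7: stock=38 > 11
  After event 8: stock=40 > 11
  After event 9: stock=29 > 11
  After event 10: stock=52 > 11
Alert events: [1, 2, 3, 4, 5, 6]. Count = 6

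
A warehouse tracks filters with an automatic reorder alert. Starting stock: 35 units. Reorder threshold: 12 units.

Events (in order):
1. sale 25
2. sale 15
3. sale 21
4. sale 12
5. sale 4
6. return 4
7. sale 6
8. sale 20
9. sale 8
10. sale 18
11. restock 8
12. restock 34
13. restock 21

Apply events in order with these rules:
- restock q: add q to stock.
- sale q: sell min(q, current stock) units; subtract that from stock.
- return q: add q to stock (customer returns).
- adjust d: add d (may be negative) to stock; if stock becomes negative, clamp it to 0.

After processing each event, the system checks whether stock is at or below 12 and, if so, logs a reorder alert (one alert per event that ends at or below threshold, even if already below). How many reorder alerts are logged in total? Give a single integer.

Answer: 11

Derivation:
Processing events:
Start: stock = 35
  Event 1 (sale 25): sell min(25,35)=25. stock: 35 - 25 = 10. total_sold = 25
  Event 2 (sale 15): sell min(15,10)=10. stock: 10 - 10 = 0. total_sold = 35
  Event 3 (sale 21): sell min(21,0)=0. stock: 0 - 0 = 0. total_sold = 35
  Event 4 (sale 12): sell min(12,0)=0. stock: 0 - 0 = 0. total_sold = 35
  Event 5 (sale 4): sell min(4,0)=0. stock: 0 - 0 = 0. total_sold = 35
  Event 6 (return 4): 0 + 4 = 4
  Event 7 (sale 6): sell min(6,4)=4. stock: 4 - 4 = 0. total_sold = 39
  Event 8 (sale 20): sell min(20,0)=0. stock: 0 - 0 = 0. total_sold = 39
  Event 9 (sale 8): sell min(8,0)=0. stock: 0 - 0 = 0. total_sold = 39
  Event 10 (sale 18): sell min(18,0)=0. stock: 0 - 0 = 0. total_sold = 39
  Event 11 (restock 8): 0 + 8 = 8
  Event 12 (restock 34): 8 + 34 = 42
  Event 13 (restock 21): 42 + 21 = 63
Final: stock = 63, total_sold = 39

Checking against threshold 12:
  After event 1: stock=10 <= 12 -> ALERT
  After event 2: stock=0 <= 12 -> ALERT
  After event 3: stock=0 <= 12 -> ALERT
  After event 4: stock=0 <= 12 -> ALERT
  After event 5: stock=0 <= 12 -> ALERT
  After event 6: stock=4 <= 12 -> ALERT
  After event 7: stock=0 <= 12 -> ALERT
  After event 8: stock=0 <= 12 -> ALERT
  After event 9: stock=0 <= 12 -> ALERT
  After event 10: stock=0 <= 12 -> ALERT
  After event 11: stock=8 <= 12 -> ALERT
  After event 12: stock=42 > 12
  After event 13: stock=63 > 12
Alert events: [1, 2, 3, 4, 5, 6, 7, 8, 9, 10, 11]. Count = 11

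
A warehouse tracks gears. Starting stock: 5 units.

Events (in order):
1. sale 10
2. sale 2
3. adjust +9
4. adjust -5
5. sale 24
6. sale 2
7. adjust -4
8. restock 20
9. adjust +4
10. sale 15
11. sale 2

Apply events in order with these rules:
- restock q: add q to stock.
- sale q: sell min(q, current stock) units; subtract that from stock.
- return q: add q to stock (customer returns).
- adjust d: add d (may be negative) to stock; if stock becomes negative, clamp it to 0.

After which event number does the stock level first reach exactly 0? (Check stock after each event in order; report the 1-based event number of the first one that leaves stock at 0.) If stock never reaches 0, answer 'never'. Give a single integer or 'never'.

Processing events:
Start: stock = 5
  Event 1 (sale 10): sell min(10,5)=5. stock: 5 - 5 = 0. total_sold = 5
  Event 2 (sale 2): sell min(2,0)=0. stock: 0 - 0 = 0. total_sold = 5
  Event 3 (adjust +9): 0 + 9 = 9
  Event 4 (adjust -5): 9 + -5 = 4
  Event 5 (sale 24): sell min(24,4)=4. stock: 4 - 4 = 0. total_sold = 9
  Event 6 (sale 2): sell min(2,0)=0. stock: 0 - 0 = 0. total_sold = 9
  Event 7 (adjust -4): 0 + -4 = 0 (clamped to 0)
  Event 8 (restock 20): 0 + 20 = 20
  Event 9 (adjust +4): 20 + 4 = 24
  Event 10 (sale 15): sell min(15,24)=15. stock: 24 - 15 = 9. total_sold = 24
  Event 11 (sale 2): sell min(2,9)=2. stock: 9 - 2 = 7. total_sold = 26
Final: stock = 7, total_sold = 26

First zero at event 1.

Answer: 1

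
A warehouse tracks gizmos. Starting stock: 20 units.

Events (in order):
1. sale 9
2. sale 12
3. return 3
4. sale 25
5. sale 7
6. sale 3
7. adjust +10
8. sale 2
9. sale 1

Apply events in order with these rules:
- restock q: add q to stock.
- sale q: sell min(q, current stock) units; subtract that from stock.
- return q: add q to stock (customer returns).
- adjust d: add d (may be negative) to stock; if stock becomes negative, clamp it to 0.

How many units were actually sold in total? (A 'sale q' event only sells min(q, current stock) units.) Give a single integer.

Answer: 26

Derivation:
Processing events:
Start: stock = 20
  Event 1 (sale 9): sell min(9,20)=9. stock: 20 - 9 = 11. total_sold = 9
  Event 2 (sale 12): sell min(12,11)=11. stock: 11 - 11 = 0. total_sold = 20
  Event 3 (return 3): 0 + 3 = 3
  Event 4 (sale 25): sell min(25,3)=3. stock: 3 - 3 = 0. total_sold = 23
  Event 5 (sale 7): sell min(7,0)=0. stock: 0 - 0 = 0. total_sold = 23
  Event 6 (sale 3): sell min(3,0)=0. stock: 0 - 0 = 0. total_sold = 23
  Event 7 (adjust +10): 0 + 10 = 10
  Event 8 (sale 2): sell min(2,10)=2. stock: 10 - 2 = 8. total_sold = 25
  Event 9 (sale 1): sell min(1,8)=1. stock: 8 - 1 = 7. total_sold = 26
Final: stock = 7, total_sold = 26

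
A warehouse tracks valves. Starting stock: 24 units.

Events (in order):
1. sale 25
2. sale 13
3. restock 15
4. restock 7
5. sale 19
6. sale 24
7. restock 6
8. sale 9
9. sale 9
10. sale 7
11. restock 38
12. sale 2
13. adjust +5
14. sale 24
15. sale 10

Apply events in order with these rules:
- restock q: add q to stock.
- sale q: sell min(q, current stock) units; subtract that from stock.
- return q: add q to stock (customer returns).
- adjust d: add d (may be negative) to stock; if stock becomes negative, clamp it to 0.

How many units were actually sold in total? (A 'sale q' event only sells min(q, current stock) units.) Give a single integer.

Processing events:
Start: stock = 24
  Event 1 (sale 25): sell min(25,24)=24. stock: 24 - 24 = 0. total_sold = 24
  Event 2 (sale 13): sell min(13,0)=0. stock: 0 - 0 = 0. total_sold = 24
  Event 3 (restock 15): 0 + 15 = 15
  Event 4 (restock 7): 15 + 7 = 22
  Event 5 (sale 19): sell min(19,22)=19. stock: 22 - 19 = 3. total_sold = 43
  Event 6 (sale 24): sell min(24,3)=3. stock: 3 - 3 = 0. total_sold = 46
  Event 7 (restock 6): 0 + 6 = 6
  Event 8 (sale 9): sell min(9,6)=6. stock: 6 - 6 = 0. total_sold = 52
  Event 9 (sale 9): sell min(9,0)=0. stock: 0 - 0 = 0. total_sold = 52
  Event 10 (sale 7): sell min(7,0)=0. stock: 0 - 0 = 0. total_sold = 52
  Event 11 (restock 38): 0 + 38 = 38
  Event 12 (sale 2): sell min(2,38)=2. stock: 38 - 2 = 36. total_sold = 54
  Event 13 (adjust +5): 36 + 5 = 41
  Event 14 (sale 24): sell min(24,41)=24. stock: 41 - 24 = 17. total_sold = 78
  Event 15 (sale 10): sell min(10,17)=10. stock: 17 - 10 = 7. total_sold = 88
Final: stock = 7, total_sold = 88

Answer: 88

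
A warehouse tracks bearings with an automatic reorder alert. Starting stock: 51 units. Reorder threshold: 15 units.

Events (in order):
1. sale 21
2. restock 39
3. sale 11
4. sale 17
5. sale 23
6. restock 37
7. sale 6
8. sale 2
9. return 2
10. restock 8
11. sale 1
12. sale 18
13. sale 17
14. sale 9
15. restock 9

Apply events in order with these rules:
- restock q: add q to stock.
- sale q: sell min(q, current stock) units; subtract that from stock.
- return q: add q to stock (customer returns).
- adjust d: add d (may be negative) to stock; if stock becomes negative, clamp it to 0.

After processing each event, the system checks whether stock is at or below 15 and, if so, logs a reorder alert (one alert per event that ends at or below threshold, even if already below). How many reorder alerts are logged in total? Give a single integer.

Answer: 1

Derivation:
Processing events:
Start: stock = 51
  Event 1 (sale 21): sell min(21,51)=21. stock: 51 - 21 = 30. total_sold = 21
  Event 2 (restock 39): 30 + 39 = 69
  Event 3 (sale 11): sell min(11,69)=11. stock: 69 - 11 = 58. total_sold = 32
  Event 4 (sale 17): sell min(17,58)=17. stock: 58 - 17 = 41. total_sold = 49
  Event 5 (sale 23): sell min(23,41)=23. stock: 41 - 23 = 18. total_sold = 72
  Event 6 (restock 37): 18 + 37 = 55
  Event 7 (sale 6): sell min(6,55)=6. stock: 55 - 6 = 49. total_sold = 78
  Event 8 (sale 2): sell min(2,49)=2. stock: 49 - 2 = 47. total_sold = 80
  Event 9 (return 2): 47 + 2 = 49
  Event 10 (restock 8): 49 + 8 = 57
  Event 11 (sale 1): sell min(1,57)=1. stock: 57 - 1 = 56. total_sold = 81
  Event 12 (sale 18): sell min(18,56)=18. stock: 56 - 18 = 38. total_sold = 99
  Event 13 (sale 17): sell min(17,38)=17. stock: 38 - 17 = 21. total_sold = 116
  Event 14 (sale 9): sell min(9,21)=9. stock: 21 - 9 = 12. total_sold = 125
  Event 15 (restock 9): 12 + 9 = 21
Final: stock = 21, total_sold = 125

Checking against threshold 15:
  After event 1: stock=30 > 15
  After event 2: stock=69 > 15
  After event 3: stock=58 > 15
  After event 4: stock=41 > 15
  After event 5: stock=18 > 15
  After event 6: stock=55 > 15
  After event 7: stock=49 > 15
  After event 8: stock=47 > 15
  After event 9: stock=49 > 15
  After event 10: stock=57 > 15
  After event 11: stock=56 > 15
  After event 12: stock=38 > 15
  After event 13: stock=21 > 15
  After event 14: stock=12 <= 15 -> ALERT
  After event 15: stock=21 > 15
Alert events: [14]. Count = 1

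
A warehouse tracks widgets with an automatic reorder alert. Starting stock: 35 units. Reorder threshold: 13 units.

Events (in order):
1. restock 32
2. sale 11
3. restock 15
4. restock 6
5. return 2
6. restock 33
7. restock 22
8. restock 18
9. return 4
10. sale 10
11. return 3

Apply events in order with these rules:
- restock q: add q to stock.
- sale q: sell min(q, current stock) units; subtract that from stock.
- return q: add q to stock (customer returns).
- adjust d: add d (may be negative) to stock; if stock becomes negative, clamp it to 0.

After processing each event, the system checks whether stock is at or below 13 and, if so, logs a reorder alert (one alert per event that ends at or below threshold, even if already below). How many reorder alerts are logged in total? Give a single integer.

Processing events:
Start: stock = 35
  Event 1 (restock 32): 35 + 32 = 67
  Event 2 (sale 11): sell min(11,67)=11. stock: 67 - 11 = 56. total_sold = 11
  Event 3 (restock 15): 56 + 15 = 71
  Event 4 (restock 6): 71 + 6 = 77
  Event 5 (return 2): 77 + 2 = 79
  Event 6 (restock 33): 79 + 33 = 112
  Event 7 (restock 22): 112 + 22 = 134
  Event 8 (restock 18): 134 + 18 = 152
  Event 9 (return 4): 152 + 4 = 156
  Event 10 (sale 10): sell min(10,156)=10. stock: 156 - 10 = 146. total_sold = 21
  Event 11 (return 3): 146 + 3 = 149
Final: stock = 149, total_sold = 21

Checking against threshold 13:
  After event 1: stock=67 > 13
  After event 2: stock=56 > 13
  After event 3: stock=71 > 13
  After event 4: stock=77 > 13
  After event 5: stock=79 > 13
  After event 6: stock=112 > 13
  After event 7: stock=134 > 13
  After event 8: stock=152 > 13
  After event 9: stock=156 > 13
  After event 10: stock=146 > 13
  After event 11: stock=149 > 13
Alert events: []. Count = 0

Answer: 0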